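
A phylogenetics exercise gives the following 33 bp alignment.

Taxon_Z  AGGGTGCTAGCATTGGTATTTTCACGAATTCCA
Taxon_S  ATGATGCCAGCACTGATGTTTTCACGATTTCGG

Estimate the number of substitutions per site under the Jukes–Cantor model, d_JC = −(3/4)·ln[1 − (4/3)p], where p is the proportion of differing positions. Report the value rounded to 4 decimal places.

0.3390

The sequences differ at positions 2 (G/T), 4 (G/A), 8 (T/C), 13 (T/C), 16 (G/A), 18 (A/G), 28 (A/T), 32 (C/G), 33 (A/G).
p = 9/33 = 0.272727.
d = −0.75 · ln(1 − (4/3)·0.272727) = −0.75 · ln(0.636364) = −0.75 · (-0.451985) = 0.3390.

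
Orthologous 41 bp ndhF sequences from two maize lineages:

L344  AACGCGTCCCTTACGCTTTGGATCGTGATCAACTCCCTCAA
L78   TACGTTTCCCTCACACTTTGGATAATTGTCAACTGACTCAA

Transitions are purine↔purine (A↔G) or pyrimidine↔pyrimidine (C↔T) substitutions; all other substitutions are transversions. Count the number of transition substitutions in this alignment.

5

Mismatches occur at site 1 (A/T, transversion), site 5 (C/T, transition), site 6 (G/T, transversion), site 12 (T/C, transition), site 15 (G/A, transition), site 24 (C/A, transversion), site 25 (G/A, transition), site 27 (G/T, transversion), site 28 (A/G, transition), site 35 (C/G, transversion), site 36 (C/A, transversion).
Of the 11 differences, 5 transitions and 6 transversions, so the answer is 5.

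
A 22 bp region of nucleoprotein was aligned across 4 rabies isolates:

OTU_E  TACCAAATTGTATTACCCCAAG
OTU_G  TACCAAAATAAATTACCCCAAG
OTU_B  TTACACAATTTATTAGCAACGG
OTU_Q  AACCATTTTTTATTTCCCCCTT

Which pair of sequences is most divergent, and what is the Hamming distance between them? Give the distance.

12

Pairwise Hamming distances:
  OTU_E vs OTU_G: 3
  OTU_E vs OTU_B: 10
  OTU_E vs OTU_Q: 8
  OTU_G vs OTU_B: 10
  OTU_G vs OTU_Q: 10
  OTU_B vs OTU_Q: 12
The largest is 12, between OTU_B and OTU_Q.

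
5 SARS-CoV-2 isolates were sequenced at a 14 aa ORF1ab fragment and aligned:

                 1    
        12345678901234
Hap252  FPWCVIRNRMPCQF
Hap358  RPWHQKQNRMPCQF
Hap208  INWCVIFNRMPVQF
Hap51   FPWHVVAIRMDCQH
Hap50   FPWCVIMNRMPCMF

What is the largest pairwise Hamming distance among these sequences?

Pairwise Hamming distances:
  Hap252 vs Hap358: 5
  Hap252 vs Hap208: 4
  Hap252 vs Hap51: 6
  Hap252 vs Hap50: 2
  Hap358 vs Hap208: 7
  Hap358 vs Hap51: 7
  Hap358 vs Hap50: 6
  Hap208 vs Hap51: 9
  Hap208 vs Hap50: 5
  Hap51 vs Hap50: 7
The largest is 9, between Hap208 and Hap51.

9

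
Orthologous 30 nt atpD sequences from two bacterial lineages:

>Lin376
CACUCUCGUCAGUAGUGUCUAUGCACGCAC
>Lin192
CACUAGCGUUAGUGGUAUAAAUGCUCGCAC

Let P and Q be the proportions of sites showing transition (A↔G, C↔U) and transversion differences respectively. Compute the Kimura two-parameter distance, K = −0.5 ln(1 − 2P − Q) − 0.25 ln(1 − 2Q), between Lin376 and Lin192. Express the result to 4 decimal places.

Mismatches occur at site 5 (C↔A, transversion), site 6 (U↔G, transversion), site 10 (C↔U, transition), site 14 (A↔G, transition), site 17 (G↔A, transition), site 19 (C↔A, transversion), site 20 (U↔A, transversion), site 25 (A↔U, transversion).
Of the 8 differences, 3 transitions and 5 transversions over 30 sites: P = 3/30 = 0.100000, Q = 5/30 = 0.166667.
d = −0.5·ln(0.633333) − 0.25·ln(0.666666) = −0.5·(-0.456759) − 0.25·(-0.405466) = 0.3297.

0.3297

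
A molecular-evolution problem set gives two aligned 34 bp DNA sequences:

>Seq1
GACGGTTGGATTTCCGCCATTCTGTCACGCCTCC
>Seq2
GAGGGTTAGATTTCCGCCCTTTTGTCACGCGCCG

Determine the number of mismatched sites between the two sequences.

The sequences differ at positions 3 (C/G), 8 (G/A), 19 (A/C), 22 (C/T), 31 (C/G), 32 (T/C), 34 (C/G).
That gives 7 mismatches out of 34 aligned sites, so the Hamming distance is 7.

7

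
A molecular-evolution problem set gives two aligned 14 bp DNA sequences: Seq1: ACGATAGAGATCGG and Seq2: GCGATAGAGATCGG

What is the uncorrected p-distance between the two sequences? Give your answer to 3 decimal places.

Differing sites — 1:A/G.
There are 1 differences over 14 sites, so p = 1/14 = 0.071.

0.071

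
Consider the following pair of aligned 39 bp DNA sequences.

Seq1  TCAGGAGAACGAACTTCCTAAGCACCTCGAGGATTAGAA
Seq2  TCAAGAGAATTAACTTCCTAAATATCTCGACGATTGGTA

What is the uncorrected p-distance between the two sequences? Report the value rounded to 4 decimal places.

0.2308

Differing sites — 4:G/A; 10:C/T; 11:G/T; 22:G/A; 23:C/T; 25:C/T; 31:G/C; 36:A/G; 38:A/T.
There are 9 differences over 39 sites, so p = 9/39 = 0.2308.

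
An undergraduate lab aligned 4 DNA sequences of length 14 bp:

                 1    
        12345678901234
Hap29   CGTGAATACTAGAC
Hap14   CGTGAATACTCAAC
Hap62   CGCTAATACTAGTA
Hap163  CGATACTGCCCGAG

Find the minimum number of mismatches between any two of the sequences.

Pairwise Hamming distances:
  Hap29 vs Hap14: 2
  Hap29 vs Hap62: 4
  Hap29 vs Hap163: 7
  Hap14 vs Hap62: 6
  Hap14 vs Hap163: 7
  Hap62 vs Hap163: 7
The smallest is 2, between Hap29 and Hap14.

2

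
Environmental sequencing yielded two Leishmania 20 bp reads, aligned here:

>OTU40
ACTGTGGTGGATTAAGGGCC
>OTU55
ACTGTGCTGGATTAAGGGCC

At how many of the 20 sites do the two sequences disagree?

1

The sequences differ at position 7 (G/C).
That gives 1 mismatch out of 20 aligned sites, so the Hamming distance is 1.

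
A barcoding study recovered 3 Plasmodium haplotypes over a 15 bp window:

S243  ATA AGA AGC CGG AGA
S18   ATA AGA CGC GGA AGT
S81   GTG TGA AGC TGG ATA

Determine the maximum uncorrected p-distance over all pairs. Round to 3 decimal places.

0.533

Pairwise Hamming distances:
  S243 vs S18: 4
  S243 vs S81: 5
  S18 vs S81: 8
The largest is 8 mismatches, between S18 and S81; p = 8/15 = 0.533.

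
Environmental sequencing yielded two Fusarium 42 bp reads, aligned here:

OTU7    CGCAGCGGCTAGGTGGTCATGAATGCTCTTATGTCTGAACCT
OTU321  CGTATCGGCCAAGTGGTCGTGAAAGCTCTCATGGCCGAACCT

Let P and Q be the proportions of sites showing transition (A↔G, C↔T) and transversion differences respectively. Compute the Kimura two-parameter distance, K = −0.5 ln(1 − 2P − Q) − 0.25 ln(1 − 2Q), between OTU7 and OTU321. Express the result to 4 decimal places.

The sequences differ at positions 3 (C/T, transition), 5 (G/T, transversion), 10 (T/C, transition), 12 (G/A, transition), 19 (A/G, transition), 24 (T/A, transversion), 30 (T/C, transition), 34 (T/G, transversion), 36 (T/C, transition).
Of the 9 differences, 6 transitions and 3 transversions over 42 sites: P = 6/42 = 0.142857, Q = 3/42 = 0.071429.
d = −0.5·ln(0.642857) − 0.25·ln(0.857142) = −0.5·(-0.441833) − 0.25·(-0.154152) = 0.2595.

0.2595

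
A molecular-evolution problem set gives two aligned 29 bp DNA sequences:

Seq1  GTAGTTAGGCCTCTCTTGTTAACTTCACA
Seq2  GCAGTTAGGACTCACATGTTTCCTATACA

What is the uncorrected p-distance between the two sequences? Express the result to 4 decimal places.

Mismatches occur at site 2 (T/C), site 10 (C/A), site 14 (T/A), site 16 (T/A), site 21 (A/T), site 22 (A/C), site 25 (T/A), site 26 (C/T).
There are 8 differences over 29 sites, so p = 8/29 = 0.2759.

0.2759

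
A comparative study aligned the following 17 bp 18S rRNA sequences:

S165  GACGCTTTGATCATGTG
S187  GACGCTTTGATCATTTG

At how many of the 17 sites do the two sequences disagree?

1

A single mismatch occurs at site 15 (G↔T).
That gives 1 mismatch out of 17 aligned sites, so the Hamming distance is 1.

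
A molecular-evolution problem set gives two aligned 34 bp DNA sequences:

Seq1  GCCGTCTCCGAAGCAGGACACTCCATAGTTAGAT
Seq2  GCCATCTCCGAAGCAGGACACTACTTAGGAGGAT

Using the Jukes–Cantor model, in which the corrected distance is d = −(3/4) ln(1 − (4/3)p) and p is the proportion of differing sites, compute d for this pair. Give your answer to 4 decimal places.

0.2012

Differing sites — 4:G/A; 23:C/A; 25:A/T; 29:T/G; 30:T/A; 31:A/G.
p = 6/34 = 0.176471.
d = −0.75 · ln(1 − (4/3)·0.176471) = −0.75 · ln(0.764705) = −0.75 · (-0.268265) = 0.2012.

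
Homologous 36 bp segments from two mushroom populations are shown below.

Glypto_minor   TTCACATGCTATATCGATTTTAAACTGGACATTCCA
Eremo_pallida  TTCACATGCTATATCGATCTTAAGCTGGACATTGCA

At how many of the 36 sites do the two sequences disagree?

Mismatches occur at site 19 (T/C), site 24 (A/G), site 34 (C/G).
That gives 3 mismatches out of 36 aligned sites, so the Hamming distance is 3.

3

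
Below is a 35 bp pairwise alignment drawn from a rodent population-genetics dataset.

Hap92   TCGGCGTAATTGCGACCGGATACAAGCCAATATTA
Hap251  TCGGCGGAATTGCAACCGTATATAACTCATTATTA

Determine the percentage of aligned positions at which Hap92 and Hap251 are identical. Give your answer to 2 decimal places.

Differing sites — 7:T/G; 14:G/A; 19:G/T; 23:C/T; 26:G/C; 27:C/T; 30:A/T.
28 of the 35 sites match, so the percent identity is 28/35 × 100 = 80.00%.

80.00%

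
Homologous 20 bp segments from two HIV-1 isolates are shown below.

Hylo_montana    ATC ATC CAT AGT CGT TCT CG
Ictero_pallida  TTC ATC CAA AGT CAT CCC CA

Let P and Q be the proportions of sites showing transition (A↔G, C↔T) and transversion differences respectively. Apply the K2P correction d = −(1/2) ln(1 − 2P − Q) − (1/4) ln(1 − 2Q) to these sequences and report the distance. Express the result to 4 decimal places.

Mismatches occur at site 1 (A/T, transversion), site 9 (T/A, transversion), site 14 (G/A, transition), site 16 (T/C, transition), site 18 (T/C, transition), site 20 (G/A, transition).
Of the 6 differences, 4 transitions and 2 transversions over 20 sites: P = 4/20 = 0.200000, Q = 2/20 = 0.100000.
d = −0.5·ln(0.500000) − 0.25·ln(0.800000) = −0.5·(-0.693147) − 0.25·(-0.223144) = 0.4024.

0.4024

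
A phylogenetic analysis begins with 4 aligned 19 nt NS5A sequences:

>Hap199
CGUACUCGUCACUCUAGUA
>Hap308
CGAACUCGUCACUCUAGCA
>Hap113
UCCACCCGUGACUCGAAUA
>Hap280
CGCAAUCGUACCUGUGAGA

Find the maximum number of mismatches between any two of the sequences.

10

Pairwise Hamming distances:
  Hap199 vs Hap308: 2
  Hap199 vs Hap113: 7
  Hap199 vs Hap280: 8
  Hap308 vs Hap113: 8
  Hap308 vs Hap280: 8
  Hap113 vs Hap280: 10
The largest is 10, between Hap113 and Hap280.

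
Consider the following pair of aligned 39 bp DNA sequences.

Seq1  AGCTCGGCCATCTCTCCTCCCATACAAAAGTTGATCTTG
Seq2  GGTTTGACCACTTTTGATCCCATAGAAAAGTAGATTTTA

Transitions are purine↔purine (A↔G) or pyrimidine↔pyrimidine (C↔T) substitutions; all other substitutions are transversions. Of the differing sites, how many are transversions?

Differing sites — 1:A/G (Ti); 3:C/T (Ti); 5:C/T (Ti); 7:G/A (Ti); 11:T/C (Ti); 12:C/T (Ti); 14:C/T (Ti); 16:C/G (Tv); 17:C/A (Tv); 25:C/G (Tv); 32:T/A (Tv); 36:C/T (Ti); 39:G/A (Ti).
Of the 13 differences, 9 transitions and 4 transversions, so the answer is 4.

4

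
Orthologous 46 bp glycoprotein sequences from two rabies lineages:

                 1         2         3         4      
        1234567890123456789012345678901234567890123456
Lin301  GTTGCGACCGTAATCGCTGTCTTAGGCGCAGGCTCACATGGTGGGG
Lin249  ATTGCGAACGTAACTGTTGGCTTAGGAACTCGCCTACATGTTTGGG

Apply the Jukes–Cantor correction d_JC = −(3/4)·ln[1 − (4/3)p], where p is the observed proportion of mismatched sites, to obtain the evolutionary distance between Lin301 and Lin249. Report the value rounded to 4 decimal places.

0.3904

Differing sites — 1:G/A; 8:C/A; 14:T/C; 15:C/T; 17:C/T; 20:T/G; 27:C/A; 28:G/A; 30:A/T; 31:G/C; 34:T/C; 35:C/T; 41:G/T; 43:G/T.
p = 14/46 = 0.304348.
d = −0.75 · ln(1 − (4/3)·0.304348) = −0.75 · ln(0.594203) = −0.75 · (-0.520534) = 0.3904.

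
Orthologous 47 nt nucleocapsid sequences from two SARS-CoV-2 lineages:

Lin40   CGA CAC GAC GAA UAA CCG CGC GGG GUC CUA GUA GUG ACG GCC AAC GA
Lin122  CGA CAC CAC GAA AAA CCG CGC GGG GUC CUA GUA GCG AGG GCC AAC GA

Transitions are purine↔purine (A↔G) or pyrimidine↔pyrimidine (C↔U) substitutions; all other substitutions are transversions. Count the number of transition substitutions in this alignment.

Differing sites — 7:G/C (Tv); 13:U/A (Tv); 35:U/C (Ti); 38:C/G (Tv).
Of the 4 differences, 1 transition and 3 transversions, so the answer is 1.

1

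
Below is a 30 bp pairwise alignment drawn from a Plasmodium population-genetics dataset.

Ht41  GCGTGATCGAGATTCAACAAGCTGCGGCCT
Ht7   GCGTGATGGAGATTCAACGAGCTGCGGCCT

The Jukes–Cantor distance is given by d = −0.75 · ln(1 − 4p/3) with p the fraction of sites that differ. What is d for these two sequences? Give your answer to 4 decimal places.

Mismatches occur at site 8 (C→G), site 19 (A→G).
p = 2/30 = 0.066667.
d = −0.75 · ln(1 − (4/3)·0.066667) = −0.75 · ln(0.911111) = −0.75 · (-0.093091) = 0.0698.

0.0698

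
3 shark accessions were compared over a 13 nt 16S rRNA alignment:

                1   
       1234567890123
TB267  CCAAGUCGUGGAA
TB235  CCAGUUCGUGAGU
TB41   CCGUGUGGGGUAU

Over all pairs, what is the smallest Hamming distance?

5

Pairwise Hamming distances:
  TB267 vs TB235: 5
  TB267 vs TB41: 6
  TB235 vs TB41: 7
The smallest is 5, between TB267 and TB235.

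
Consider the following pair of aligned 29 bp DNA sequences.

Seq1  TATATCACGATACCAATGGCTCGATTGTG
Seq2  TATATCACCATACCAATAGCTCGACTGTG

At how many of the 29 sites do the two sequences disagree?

Mismatches occur at site 9 (G→C), site 18 (G→A), site 25 (T→C).
That gives 3 mismatches out of 29 aligned sites, so the Hamming distance is 3.

3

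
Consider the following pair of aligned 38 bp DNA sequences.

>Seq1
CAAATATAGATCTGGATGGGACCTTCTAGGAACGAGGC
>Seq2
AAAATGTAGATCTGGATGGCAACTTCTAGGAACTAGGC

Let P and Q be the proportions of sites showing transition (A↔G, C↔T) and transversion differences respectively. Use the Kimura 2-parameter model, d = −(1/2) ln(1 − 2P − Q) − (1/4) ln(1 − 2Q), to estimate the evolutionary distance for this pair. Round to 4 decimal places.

The sequences differ at positions 1 (C/A, transversion), 6 (A/G, transition), 20 (G/C, transversion), 22 (C/A, transversion), 34 (G/T, transversion).
Of the 5 differences, 1 transition and 4 transversions over 38 sites: P = 1/38 = 0.026316, Q = 4/38 = 0.105263.
d = −0.5·ln(0.842105) − 0.25·ln(0.789474) = −0.5·(-0.171851) − 0.25·(-0.236388) = 0.1450.

0.1450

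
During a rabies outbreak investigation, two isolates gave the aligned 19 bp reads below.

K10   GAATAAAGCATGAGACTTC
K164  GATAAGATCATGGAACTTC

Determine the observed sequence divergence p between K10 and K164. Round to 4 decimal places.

0.3158

Differing sites — 3:A/T; 4:T/A; 6:A/G; 8:G/T; 13:A/G; 14:G/A.
There are 6 differences over 19 sites, so p = 6/19 = 0.3158.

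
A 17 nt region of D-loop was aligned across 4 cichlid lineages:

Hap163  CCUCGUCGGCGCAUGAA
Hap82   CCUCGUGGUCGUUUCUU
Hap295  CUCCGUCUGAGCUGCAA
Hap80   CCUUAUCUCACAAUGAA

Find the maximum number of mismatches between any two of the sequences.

12

Pairwise Hamming distances:
  Hap163 vs Hap82: 7
  Hap163 vs Hap295: 7
  Hap163 vs Hap80: 7
  Hap82 vs Hap295: 10
  Hap82 vs Hap80: 12
  Hap295 vs Hap80: 10
The largest is 12, between Hap82 and Hap80.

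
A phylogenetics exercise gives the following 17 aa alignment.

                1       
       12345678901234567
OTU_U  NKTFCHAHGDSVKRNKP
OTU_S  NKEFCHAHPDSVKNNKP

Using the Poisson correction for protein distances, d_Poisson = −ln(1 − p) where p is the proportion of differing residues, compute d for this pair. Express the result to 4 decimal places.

0.1942

The sequences differ at positions 3 (T/E), 9 (G/P), 14 (R/N).
p = 3/17 = 0.176471.
d = −ln(1 − 0.176471) = −ln(0.823529) = 0.1942.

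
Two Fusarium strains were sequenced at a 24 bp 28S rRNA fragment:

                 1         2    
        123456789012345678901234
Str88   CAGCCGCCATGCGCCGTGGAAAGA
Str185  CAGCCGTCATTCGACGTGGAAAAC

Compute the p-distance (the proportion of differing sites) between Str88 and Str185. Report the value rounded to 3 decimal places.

0.208

Mismatches occur at site 7 (C/T), site 11 (G/T), site 14 (C/A), site 23 (G/A), site 24 (A/C).
There are 5 differences over 24 sites, so p = 5/24 = 0.208.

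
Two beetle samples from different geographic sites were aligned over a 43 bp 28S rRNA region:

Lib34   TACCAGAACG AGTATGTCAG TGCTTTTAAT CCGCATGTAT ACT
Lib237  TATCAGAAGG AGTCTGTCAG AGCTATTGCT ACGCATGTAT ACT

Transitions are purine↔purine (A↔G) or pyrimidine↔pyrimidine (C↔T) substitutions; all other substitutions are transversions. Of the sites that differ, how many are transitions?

Differing sites — 3:C/T (Ti); 9:C/G (Tv); 14:A/C (Tv); 21:T/A (Tv); 25:T/A (Tv); 28:A/G (Ti); 29:A/C (Tv); 31:C/A (Tv).
Of the 8 differences, 2 transitions and 6 transversions, so the answer is 2.

2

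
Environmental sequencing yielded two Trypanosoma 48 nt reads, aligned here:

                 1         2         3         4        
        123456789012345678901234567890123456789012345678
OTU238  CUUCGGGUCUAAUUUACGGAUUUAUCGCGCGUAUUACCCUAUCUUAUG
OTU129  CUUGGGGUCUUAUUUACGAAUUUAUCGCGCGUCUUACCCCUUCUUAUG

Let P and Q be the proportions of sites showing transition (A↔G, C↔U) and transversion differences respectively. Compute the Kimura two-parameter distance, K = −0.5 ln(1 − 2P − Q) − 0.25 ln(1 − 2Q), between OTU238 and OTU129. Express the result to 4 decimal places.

0.1367

The sequences differ at positions 4 (C/G, transversion), 11 (A/U, transversion), 19 (G/A, transition), 33 (A/C, transversion), 40 (U/C, transition), 41 (A/U, transversion).
Of the 6 differences, 2 transitions and 4 transversions over 48 sites: P = 2/48 = 0.041667, Q = 4/48 = 0.083333.
d = −0.5·ln(0.833333) − 0.25·ln(0.833334) = −0.5·(-0.182322) − 0.25·(-0.182321) = 0.1367.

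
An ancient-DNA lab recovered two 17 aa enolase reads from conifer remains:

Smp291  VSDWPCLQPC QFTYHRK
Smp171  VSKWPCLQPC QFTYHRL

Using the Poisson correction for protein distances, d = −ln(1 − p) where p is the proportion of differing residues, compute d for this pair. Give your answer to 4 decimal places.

0.1252

Differing sites — 3:D/K; 17:K/L.
p = 2/17 = 0.117647.
d = −ln(1 − 0.117647) = −ln(0.882353) = 0.1252.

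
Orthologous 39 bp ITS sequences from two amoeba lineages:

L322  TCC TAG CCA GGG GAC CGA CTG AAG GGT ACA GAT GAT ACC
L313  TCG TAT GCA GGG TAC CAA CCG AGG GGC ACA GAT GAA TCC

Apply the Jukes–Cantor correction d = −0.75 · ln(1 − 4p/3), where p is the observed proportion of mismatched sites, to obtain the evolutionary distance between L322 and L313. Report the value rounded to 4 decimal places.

0.3138

Differing sites — 3:C/G; 6:G/T; 7:C/G; 13:G/T; 17:G/A; 20:T/C; 23:A/G; 27:T/C; 36:T/A; 37:A/T.
p = 10/39 = 0.256410.
d = −0.75 · ln(1 − (4/3)·0.256410) = −0.75 · ln(0.658120) = −0.75 · (-0.418368) = 0.3138.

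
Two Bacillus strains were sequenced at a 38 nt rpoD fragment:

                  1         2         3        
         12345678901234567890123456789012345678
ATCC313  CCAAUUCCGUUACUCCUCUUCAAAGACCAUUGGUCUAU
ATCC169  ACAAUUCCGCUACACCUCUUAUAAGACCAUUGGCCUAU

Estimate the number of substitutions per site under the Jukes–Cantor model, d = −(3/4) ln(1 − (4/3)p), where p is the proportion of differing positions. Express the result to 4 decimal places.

Differing sites — 1:C/A; 10:U/C; 14:U/A; 21:C/A; 22:A/U; 34:U/C.
p = 6/38 = 0.157895.
d = −0.75 · ln(1 − (4/3)·0.157895) = −0.75 · ln(0.789473) = −0.75 · (-0.236390) = 0.1773.

0.1773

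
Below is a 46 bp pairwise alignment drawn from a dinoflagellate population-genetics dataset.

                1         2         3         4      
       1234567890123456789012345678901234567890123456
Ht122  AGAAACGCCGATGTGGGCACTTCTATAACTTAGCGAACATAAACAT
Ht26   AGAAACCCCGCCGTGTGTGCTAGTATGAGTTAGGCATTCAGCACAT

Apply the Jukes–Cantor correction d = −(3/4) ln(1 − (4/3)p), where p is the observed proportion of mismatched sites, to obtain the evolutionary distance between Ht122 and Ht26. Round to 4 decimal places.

0.5532

Differing sites — 7:G/C; 11:A/C; 12:T/C; 16:G/T; 18:C/T; 19:A/G; 22:T/A; 23:C/G; 27:A/G; 29:C/G; 34:C/G; 35:G/C; 37:A/T; 38:C/T; 39:A/C; 40:T/A; 41:A/G; 42:A/C.
p = 18/46 = 0.391304.
d = −0.75 · ln(1 − (4/3)·0.391304) = −0.75 · ln(0.478261) = −0.75 · (-0.737599) = 0.5532.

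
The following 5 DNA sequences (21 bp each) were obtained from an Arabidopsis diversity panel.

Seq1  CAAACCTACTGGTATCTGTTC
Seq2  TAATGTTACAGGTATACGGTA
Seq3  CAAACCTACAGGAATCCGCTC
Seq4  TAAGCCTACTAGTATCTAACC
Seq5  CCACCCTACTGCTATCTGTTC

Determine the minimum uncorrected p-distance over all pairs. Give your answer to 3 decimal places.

Pairwise Hamming distances:
  Seq1 vs Seq2: 9
  Seq1 vs Seq3: 4
  Seq1 vs Seq4: 6
  Seq1 vs Seq5: 3
  Seq2 vs Seq3: 8
  Seq2 vs Seq4: 11
  Seq2 vs Seq5: 11
  Seq3 vs Seq4: 9
  Seq3 vs Seq5: 7
  Seq4 vs Seq5: 8
The smallest is 3 mismatches, between Seq1 and Seq5; p = 3/21 = 0.143.

0.143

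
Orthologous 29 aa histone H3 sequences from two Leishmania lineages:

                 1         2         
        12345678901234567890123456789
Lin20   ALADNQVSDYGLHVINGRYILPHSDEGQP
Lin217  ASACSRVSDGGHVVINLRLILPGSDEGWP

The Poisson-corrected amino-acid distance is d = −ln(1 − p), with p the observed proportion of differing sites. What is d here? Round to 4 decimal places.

0.4769

Differing sites — 2:L/S; 4:D/C; 5:N/S; 6:Q/R; 10:Y/G; 12:L/H; 13:H/V; 17:G/L; 19:Y/L; 23:H/G; 28:Q/W.
p = 11/29 = 0.379310.
d = −ln(1 − 0.379310) = −ln(0.620690) = 0.4769.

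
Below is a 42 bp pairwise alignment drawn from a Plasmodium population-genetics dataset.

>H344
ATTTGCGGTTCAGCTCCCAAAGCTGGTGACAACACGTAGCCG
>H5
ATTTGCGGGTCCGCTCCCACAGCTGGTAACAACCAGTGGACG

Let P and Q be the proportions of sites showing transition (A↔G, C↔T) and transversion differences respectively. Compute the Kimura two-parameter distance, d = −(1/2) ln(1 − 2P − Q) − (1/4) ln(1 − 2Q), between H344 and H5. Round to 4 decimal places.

0.2201

Mismatches occur at site 9 (T/G, transversion), site 12 (A/C, transversion), site 20 (A/C, transversion), site 28 (G/A, transition), site 34 (A/C, transversion), site 35 (C/A, transversion), site 38 (A/G, transition), site 40 (C/A, transversion).
Of the 8 differences, 2 transitions and 6 transversions over 42 sites: P = 2/42 = 0.047619, Q = 6/42 = 0.142857.
d = −0.5·ln(0.761905) − 0.25·ln(0.714286) = −0.5·(-0.271933) − 0.25·(-0.336472) = 0.2201.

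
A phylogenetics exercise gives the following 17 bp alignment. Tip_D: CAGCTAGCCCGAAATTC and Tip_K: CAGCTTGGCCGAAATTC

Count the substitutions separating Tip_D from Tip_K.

Mismatches occur at site 6 (A/T), site 8 (C/G).
That gives 2 mismatches out of 17 aligned sites, so the Hamming distance is 2.

2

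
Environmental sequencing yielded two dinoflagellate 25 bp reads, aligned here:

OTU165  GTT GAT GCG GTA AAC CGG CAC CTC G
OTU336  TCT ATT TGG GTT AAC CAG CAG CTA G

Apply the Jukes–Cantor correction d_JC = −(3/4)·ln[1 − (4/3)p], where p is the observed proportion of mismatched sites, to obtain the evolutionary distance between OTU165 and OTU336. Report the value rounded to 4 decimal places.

0.5716

Differing sites — 1:G/T; 2:T/C; 4:G/A; 5:A/T; 7:G/T; 8:C/G; 12:A/T; 17:G/A; 21:C/G; 24:C/A.
p = 10/25 = 0.400000.
d = −0.75 · ln(1 − (4/3)·0.400000) = −0.75 · ln(0.466667) = −0.75 · (-0.762139) = 0.5716.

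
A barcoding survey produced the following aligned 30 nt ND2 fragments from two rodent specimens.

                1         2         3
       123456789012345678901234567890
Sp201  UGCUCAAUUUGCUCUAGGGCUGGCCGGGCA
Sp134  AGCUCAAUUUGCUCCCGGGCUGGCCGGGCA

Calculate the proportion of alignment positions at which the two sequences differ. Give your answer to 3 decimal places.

0.100

Mismatches occur at site 1 (U↔A), site 15 (U↔C), site 16 (A↔C).
There are 3 differences over 30 sites, so p = 3/30 = 0.100.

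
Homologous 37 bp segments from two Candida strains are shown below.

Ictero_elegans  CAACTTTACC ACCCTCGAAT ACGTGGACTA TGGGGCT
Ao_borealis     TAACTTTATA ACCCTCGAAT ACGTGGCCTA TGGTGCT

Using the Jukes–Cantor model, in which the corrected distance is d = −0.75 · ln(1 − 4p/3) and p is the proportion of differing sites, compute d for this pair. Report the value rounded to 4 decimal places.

0.1490

The sequences differ at positions 1 (C/T), 9 (C/T), 10 (C/A), 27 (A/C), 34 (G/T).
p = 5/37 = 0.135135.
d = −0.75 · ln(1 − (4/3)·0.135135) = −0.75 · ln(0.819820) = −0.75 · (-0.198670) = 0.1490.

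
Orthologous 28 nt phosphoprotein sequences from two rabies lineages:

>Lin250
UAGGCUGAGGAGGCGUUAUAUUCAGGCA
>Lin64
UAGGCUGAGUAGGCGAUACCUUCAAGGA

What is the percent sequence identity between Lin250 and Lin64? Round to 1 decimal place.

78.6%

Mismatches occur at site 10 (G/U), site 16 (U/A), site 19 (U/C), site 20 (A/C), site 25 (G/A), site 27 (C/G).
22 of the 28 sites match, so the percent identity is 22/28 × 100 = 78.6%.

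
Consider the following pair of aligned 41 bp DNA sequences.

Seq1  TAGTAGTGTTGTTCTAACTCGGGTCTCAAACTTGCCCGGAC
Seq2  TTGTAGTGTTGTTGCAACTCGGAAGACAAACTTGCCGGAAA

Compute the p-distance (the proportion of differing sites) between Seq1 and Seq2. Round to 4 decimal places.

0.2439

Mismatches occur at site 2 (A/T), site 14 (C/G), site 15 (T/C), site 23 (G/A), site 24 (T/A), site 25 (C/G), site 26 (T/A), site 37 (C/G), site 39 (G/A), site 41 (C/A).
There are 10 differences over 41 sites, so p = 10/41 = 0.2439.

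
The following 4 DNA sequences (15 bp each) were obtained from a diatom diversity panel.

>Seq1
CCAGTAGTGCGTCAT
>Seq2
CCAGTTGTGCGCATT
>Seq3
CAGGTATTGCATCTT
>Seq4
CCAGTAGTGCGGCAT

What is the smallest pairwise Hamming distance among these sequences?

Pairwise Hamming distances:
  Seq1 vs Seq2: 4
  Seq1 vs Seq3: 5
  Seq1 vs Seq4: 1
  Seq2 vs Seq3: 7
  Seq2 vs Seq4: 4
  Seq3 vs Seq4: 6
The smallest is 1, between Seq1 and Seq4.

1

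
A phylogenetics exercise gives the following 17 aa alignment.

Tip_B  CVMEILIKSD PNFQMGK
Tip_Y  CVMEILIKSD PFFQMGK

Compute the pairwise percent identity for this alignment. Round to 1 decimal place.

94.1%

The sequences differ at position 12 (N/F).
16 of the 17 sites match, so the percent identity is 16/17 × 100 = 94.1%.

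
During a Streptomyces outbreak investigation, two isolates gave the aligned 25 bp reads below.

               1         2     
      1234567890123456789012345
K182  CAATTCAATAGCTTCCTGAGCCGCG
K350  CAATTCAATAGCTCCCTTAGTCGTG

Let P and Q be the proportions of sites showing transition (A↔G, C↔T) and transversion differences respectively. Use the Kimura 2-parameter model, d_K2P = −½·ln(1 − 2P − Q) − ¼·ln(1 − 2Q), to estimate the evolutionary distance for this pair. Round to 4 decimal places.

0.1851

The sequences differ at positions 14 (T/C, transition), 18 (G/T, transversion), 21 (C/T, transition), 24 (C/T, transition).
Of the 4 differences, 3 transitions and 1 transversion over 25 sites: P = 3/25 = 0.120000, Q = 1/25 = 0.040000.
d = −0.5·ln(0.720000) − 0.25·ln(0.920000) = −0.5·(-0.328504) − 0.25·(-0.083382) = 0.1851.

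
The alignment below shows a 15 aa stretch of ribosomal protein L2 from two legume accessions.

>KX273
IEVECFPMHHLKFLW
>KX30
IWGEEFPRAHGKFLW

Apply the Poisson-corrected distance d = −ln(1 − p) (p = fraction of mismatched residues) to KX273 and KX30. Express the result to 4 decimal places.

0.5108

Differing sites — 2:E/W; 3:V/G; 5:C/E; 8:M/R; 9:H/A; 11:L/G.
p = 6/15 = 0.400000.
d = −ln(1 − 0.400000) = −ln(0.600000) = 0.5108.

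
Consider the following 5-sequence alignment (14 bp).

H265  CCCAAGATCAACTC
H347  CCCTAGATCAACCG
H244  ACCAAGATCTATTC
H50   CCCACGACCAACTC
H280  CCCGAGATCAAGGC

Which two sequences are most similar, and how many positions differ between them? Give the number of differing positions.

Pairwise Hamming distances:
  H265 vs H347: 3
  H265 vs H244: 3
  H265 vs H50: 2
  H265 vs H280: 3
  H347 vs H244: 6
  H347 vs H50: 5
  H347 vs H280: 4
  H244 vs H50: 5
  H244 vs H280: 5
  H50 vs H280: 5
The smallest is 2, between H265 and H50.

2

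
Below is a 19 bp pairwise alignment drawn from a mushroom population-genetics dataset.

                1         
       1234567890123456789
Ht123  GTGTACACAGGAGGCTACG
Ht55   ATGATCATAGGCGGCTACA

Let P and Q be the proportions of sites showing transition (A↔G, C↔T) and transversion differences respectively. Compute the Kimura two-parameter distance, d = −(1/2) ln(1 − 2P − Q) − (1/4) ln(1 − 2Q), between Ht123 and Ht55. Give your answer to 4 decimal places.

0.4158

The sequences differ at positions 1 (G/A, transition), 4 (T/A, transversion), 5 (A/T, transversion), 8 (C/T, transition), 12 (A/C, transversion), 19 (G/A, transition).
Of the 6 differences, 3 transitions and 3 transversions over 19 sites: P = 3/19 = 0.157895, Q = 3/19 = 0.157895.
d = −0.5·ln(0.526315) − 0.25·ln(0.684210) = −0.5·(-0.641855) − 0.25·(-0.379490) = 0.4158.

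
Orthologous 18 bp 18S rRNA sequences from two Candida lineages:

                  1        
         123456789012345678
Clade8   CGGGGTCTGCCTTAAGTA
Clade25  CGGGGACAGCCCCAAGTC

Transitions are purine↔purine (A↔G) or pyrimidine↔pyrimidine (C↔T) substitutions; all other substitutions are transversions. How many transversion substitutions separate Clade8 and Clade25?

3

Differing sites — 6:T/A (Tv); 8:T/A (Tv); 12:T/C (Ti); 13:T/C (Ti); 18:A/C (Tv).
Of the 5 differences, 2 transitions and 3 transversions, so the answer is 3.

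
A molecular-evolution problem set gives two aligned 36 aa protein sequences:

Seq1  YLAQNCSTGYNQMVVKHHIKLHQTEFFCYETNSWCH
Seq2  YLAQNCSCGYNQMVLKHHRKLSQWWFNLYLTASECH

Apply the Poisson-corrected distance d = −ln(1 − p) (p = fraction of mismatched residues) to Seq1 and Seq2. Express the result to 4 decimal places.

The sequences differ at positions 8 (T/C), 15 (V/L), 19 (I/R), 22 (H/S), 24 (T/W), 25 (E/W), 27 (F/N), 28 (C/L), 30 (E/L), 32 (N/A), 34 (W/E).
p = 11/36 = 0.305556.
d = −ln(1 − 0.305556) = −ln(0.694444) = 0.3646.

0.3646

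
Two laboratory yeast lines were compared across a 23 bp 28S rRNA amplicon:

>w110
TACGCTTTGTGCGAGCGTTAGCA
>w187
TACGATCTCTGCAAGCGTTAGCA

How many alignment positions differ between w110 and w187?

4

Mismatches occur at site 5 (C/A), site 7 (T/C), site 9 (G/C), site 13 (G/A).
That gives 4 mismatches out of 23 aligned sites, so the Hamming distance is 4.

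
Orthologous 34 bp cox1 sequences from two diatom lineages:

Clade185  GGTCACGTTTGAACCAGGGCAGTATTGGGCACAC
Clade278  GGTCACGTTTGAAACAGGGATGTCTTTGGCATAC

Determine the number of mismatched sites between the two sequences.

Differing sites — 14:C/A; 20:C/A; 21:A/T; 24:A/C; 27:G/T; 32:C/T.
That gives 6 mismatches out of 34 aligned sites, so the Hamming distance is 6.

6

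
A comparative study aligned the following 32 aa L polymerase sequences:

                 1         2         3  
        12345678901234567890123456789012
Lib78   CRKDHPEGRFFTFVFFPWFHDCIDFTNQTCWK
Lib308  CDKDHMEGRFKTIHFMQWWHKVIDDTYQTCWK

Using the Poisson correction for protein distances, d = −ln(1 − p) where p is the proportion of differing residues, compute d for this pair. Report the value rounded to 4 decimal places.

The sequences differ at positions 2 (R/D), 6 (P/M), 11 (F/K), 13 (F/I), 14 (V/H), 16 (F/M), 17 (P/Q), 19 (F/W), 21 (D/K), 22 (C/V), 25 (F/D), 27 (N/Y).
p = 12/32 = 0.375000.
d = −ln(1 − 0.375000) = −ln(0.625000) = 0.4700.

0.4700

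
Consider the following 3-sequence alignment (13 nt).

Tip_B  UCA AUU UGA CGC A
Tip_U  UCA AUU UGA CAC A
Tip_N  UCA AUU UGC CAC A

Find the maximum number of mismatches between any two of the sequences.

2

Pairwise Hamming distances:
  Tip_B vs Tip_U: 1
  Tip_B vs Tip_N: 2
  Tip_U vs Tip_N: 1
The largest is 2, between Tip_B and Tip_N.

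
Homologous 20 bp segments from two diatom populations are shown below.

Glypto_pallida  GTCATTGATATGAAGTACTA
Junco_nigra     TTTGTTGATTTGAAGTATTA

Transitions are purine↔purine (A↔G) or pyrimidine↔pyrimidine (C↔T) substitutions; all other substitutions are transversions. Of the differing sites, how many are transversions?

Differing sites — 1:G/T (Tv); 3:C/T (Ti); 4:A/G (Ti); 10:A/T (Tv); 18:C/T (Ti).
Of the 5 differences, 3 transitions and 2 transversions, so the answer is 2.

2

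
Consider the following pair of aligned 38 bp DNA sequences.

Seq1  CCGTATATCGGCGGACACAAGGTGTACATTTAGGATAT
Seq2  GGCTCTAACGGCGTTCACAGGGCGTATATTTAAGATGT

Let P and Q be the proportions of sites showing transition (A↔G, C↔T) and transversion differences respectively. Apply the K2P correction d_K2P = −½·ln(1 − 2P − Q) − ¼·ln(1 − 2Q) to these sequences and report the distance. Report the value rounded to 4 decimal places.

The sequences differ at positions 1 (C/G, transversion), 2 (C/G, transversion), 3 (G/C, transversion), 5 (A/C, transversion), 8 (T/A, transversion), 14 (G/T, transversion), 15 (A/T, transversion), 20 (A/G, transition), 23 (T/C, transition), 27 (C/T, transition), 33 (G/A, transition), 37 (A/G, transition).
Of the 12 differences, 5 transitions and 7 transversions over 38 sites: P = 5/38 = 0.131579, Q = 7/38 = 0.184211.
d = −0.5·ln(0.552631) − 0.25·ln(0.631578) = −0.5·(-0.593065) − 0.25·(-0.459534) = 0.4114.

0.4114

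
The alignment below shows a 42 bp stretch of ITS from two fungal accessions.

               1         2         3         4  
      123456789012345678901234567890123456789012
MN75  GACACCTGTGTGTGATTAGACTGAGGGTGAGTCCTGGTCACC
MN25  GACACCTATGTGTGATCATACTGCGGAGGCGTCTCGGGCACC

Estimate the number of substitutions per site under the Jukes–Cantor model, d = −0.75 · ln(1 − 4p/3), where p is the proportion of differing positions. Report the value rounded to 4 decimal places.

Differing sites — 8:G/A; 17:T/C; 19:G/T; 24:A/C; 27:G/A; 28:T/G; 30:A/C; 34:C/T; 35:T/C; 38:T/G.
p = 10/42 = 0.238095.
d = −0.75 · ln(1 − (4/3)·0.238095) = −0.75 · ln(0.682540) = −0.75 · (-0.381934) = 0.2865.

0.2865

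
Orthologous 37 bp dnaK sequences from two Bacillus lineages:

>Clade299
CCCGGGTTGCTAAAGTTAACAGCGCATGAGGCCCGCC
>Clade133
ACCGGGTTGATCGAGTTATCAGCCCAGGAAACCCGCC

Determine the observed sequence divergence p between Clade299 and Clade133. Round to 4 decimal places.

The sequences differ at positions 1 (C/A), 10 (C/A), 12 (A/C), 13 (A/G), 19 (A/T), 24 (G/C), 27 (T/G), 30 (G/A), 31 (G/A).
There are 9 differences over 37 sites, so p = 9/37 = 0.2432.

0.2432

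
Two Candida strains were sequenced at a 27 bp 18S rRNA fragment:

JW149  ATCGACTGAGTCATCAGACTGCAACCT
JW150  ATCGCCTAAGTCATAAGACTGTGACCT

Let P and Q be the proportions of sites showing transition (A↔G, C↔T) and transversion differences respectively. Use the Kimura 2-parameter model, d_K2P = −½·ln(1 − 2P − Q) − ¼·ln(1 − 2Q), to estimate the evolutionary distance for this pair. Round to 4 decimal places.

Mismatches occur at site 5 (A→C, transversion), site 8 (G→A, transition), site 15 (C→A, transversion), site 22 (C→T, transition), site 23 (A→G, transition).
Of the 5 differences, 3 transitions and 2 transversions over 27 sites: P = 3/27 = 0.111111, Q = 2/27 = 0.074074.
d = −0.5·ln(0.703704) − 0.25·ln(0.851852) = −0.5·(-0.351397) − 0.25·(-0.160342) = 0.2158.

0.2158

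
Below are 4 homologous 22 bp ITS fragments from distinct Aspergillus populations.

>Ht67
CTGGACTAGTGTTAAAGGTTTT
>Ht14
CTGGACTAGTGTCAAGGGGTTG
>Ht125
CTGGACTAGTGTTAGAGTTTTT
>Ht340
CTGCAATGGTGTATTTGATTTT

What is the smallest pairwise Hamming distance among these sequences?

2

Pairwise Hamming distances:
  Ht67 vs Ht14: 4
  Ht67 vs Ht125: 2
  Ht67 vs Ht340: 8
  Ht14 vs Ht125: 6
  Ht14 vs Ht340: 10
  Ht125 vs Ht340: 8
The smallest is 2, between Ht67 and Ht125.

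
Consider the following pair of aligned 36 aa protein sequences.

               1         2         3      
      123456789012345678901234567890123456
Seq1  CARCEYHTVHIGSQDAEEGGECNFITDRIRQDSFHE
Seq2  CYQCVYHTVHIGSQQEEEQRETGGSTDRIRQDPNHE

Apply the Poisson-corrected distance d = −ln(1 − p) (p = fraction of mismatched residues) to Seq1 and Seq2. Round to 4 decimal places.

The sequences differ at positions 2 (A/Y), 3 (R/Q), 5 (E/V), 15 (D/Q), 16 (A/E), 19 (G/Q), 20 (G/R), 22 (C/T), 23 (N/G), 24 (F/G), 25 (I/S), 33 (S/P), 34 (F/N).
p = 13/36 = 0.361111.
d = −ln(1 − 0.361111) = −ln(0.638889) = 0.4480.

0.4480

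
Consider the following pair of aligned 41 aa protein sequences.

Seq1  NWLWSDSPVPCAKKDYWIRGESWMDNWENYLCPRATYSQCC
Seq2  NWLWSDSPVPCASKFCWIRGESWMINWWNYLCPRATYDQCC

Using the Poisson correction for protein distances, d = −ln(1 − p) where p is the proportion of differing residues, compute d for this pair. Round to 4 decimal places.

Mismatches occur at site 13 (K↔S), site 15 (D↔F), site 16 (Y↔C), site 25 (D↔I), site 28 (E↔W), site 38 (S↔D).
p = 6/41 = 0.146341.
d = −ln(1 − 0.146341) = −ln(0.853659) = 0.1582.

0.1582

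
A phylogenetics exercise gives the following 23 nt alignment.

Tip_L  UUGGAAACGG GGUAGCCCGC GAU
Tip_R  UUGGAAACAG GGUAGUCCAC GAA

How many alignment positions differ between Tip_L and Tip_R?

4

Mismatches occur at site 9 (G↔A), site 16 (C↔U), site 19 (G↔A), site 23 (U↔A).
That gives 4 mismatches out of 23 aligned sites, so the Hamming distance is 4.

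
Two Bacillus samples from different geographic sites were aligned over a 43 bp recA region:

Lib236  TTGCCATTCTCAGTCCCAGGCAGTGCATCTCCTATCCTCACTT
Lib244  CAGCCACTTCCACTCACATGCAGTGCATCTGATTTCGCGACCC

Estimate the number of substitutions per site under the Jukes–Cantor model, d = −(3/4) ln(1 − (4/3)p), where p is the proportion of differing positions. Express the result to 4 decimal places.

0.5141

Differing sites — 1:T/C; 2:T/A; 7:T/C; 9:C/T; 10:T/C; 13:G/C; 16:C/A; 19:G/T; 31:C/G; 32:C/A; 34:A/T; 37:C/G; 38:T/C; 39:C/G; 42:T/C; 43:T/C.
p = 16/43 = 0.372093.
d = −0.75 · ln(1 − (4/3)·0.372093) = −0.75 · ln(0.503876) = −0.75 · (-0.685425) = 0.5141.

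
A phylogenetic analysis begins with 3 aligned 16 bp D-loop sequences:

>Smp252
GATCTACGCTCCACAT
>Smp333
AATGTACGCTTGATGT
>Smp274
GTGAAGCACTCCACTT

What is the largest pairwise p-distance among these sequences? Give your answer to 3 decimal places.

Pairwise Hamming distances:
  Smp252 vs Smp333: 6
  Smp252 vs Smp274: 7
  Smp333 vs Smp274: 11
The largest is 11 mismatches, between Smp333 and Smp274; p = 11/16 = 0.688.

0.688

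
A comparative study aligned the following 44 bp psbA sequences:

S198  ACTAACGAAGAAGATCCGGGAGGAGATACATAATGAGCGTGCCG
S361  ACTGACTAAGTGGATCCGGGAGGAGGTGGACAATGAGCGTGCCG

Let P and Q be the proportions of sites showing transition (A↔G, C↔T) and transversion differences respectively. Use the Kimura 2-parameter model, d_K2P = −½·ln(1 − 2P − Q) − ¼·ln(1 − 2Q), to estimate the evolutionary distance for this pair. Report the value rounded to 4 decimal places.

Differing sites — 4:A/G (Ti); 7:G/T (Tv); 11:A/T (Tv); 12:A/G (Ti); 26:A/G (Ti); 28:A/G (Ti); 29:C/G (Tv); 31:T/C (Ti).
Of the 8 differences, 5 transitions and 3 transversions over 44 sites: P = 5/44 = 0.113636, Q = 3/44 = 0.068182.
d = −0.5·ln(0.704546) − 0.25·ln(0.863636) = −0.5·(-0.350202) − 0.25·(-0.146604) = 0.2118.

0.2118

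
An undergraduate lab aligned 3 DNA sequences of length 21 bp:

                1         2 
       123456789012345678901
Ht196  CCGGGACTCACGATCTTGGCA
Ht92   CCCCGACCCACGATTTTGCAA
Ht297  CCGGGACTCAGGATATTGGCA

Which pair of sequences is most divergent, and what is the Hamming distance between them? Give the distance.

Pairwise Hamming distances:
  Ht196 vs Ht92: 6
  Ht196 vs Ht297: 2
  Ht92 vs Ht297: 7
The largest is 7, between Ht92 and Ht297.

7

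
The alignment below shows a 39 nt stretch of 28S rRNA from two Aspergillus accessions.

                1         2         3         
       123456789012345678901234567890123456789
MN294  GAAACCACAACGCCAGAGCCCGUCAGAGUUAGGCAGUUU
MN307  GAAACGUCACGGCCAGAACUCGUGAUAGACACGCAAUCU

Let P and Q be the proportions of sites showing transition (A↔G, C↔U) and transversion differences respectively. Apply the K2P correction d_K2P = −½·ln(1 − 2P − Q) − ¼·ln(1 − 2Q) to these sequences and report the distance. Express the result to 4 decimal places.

0.4415

Mismatches occur at site 6 (C/G, transversion), site 7 (A/U, transversion), site 10 (A/C, transversion), site 11 (C/G, transversion), site 18 (G/A, transition), site 20 (C/U, transition), site 24 (C/G, transversion), site 26 (G/U, transversion), site 29 (U/A, transversion), site 30 (U/C, transition), site 32 (G/C, transversion), site 36 (G/A, transition), site 38 (U/C, transition).
Of the 13 differences, 5 transitions and 8 transversions over 39 sites: P = 5/39 = 0.128205, Q = 8/39 = 0.205128.
d = −0.5·ln(0.538462) − 0.25·ln(0.589744) = −0.5·(-0.619038) − 0.25·(-0.528067) = 0.4415.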